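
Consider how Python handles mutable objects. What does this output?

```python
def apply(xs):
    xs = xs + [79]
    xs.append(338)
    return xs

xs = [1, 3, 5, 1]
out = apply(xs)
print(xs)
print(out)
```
[1, 3, 5, 1]
[1, 3, 5, 1, 79, 338]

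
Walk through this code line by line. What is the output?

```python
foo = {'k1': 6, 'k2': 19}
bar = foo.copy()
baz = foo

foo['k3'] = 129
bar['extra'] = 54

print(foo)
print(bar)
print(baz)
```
{'k1': 6, 'k2': 19, 'k3': 129}
{'k1': 6, 'k2': 19, 'extra': 54}
{'k1': 6, 'k2': 19, 'k3': 129}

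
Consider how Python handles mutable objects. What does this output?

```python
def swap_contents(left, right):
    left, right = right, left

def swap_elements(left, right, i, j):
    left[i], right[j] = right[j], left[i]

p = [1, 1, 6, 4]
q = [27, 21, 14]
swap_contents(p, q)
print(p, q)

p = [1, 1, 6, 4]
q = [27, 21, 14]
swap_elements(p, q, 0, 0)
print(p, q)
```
[1, 1, 6, 4] [27, 21, 14]
[27, 1, 6, 4] [1, 21, 14]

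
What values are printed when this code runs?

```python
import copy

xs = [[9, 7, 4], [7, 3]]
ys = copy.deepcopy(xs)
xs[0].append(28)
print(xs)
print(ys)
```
[[9, 7, 4, 28], [7, 3]]
[[9, 7, 4], [7, 3]]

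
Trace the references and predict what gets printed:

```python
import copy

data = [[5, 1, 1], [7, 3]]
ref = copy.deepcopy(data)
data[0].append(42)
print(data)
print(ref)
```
[[5, 1, 1, 42], [7, 3]]
[[5, 1, 1], [7, 3]]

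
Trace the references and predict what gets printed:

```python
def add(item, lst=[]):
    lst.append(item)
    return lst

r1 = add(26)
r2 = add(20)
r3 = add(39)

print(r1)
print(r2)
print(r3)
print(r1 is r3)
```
[26, 20, 39]
[26, 20, 39]
[26, 20, 39]
True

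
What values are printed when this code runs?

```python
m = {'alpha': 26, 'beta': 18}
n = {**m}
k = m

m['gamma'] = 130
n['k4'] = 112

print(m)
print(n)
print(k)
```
{'alpha': 26, 'beta': 18, 'gamma': 130}
{'alpha': 26, 'beta': 18, 'k4': 112}
{'alpha': 26, 'beta': 18, 'gamma': 130}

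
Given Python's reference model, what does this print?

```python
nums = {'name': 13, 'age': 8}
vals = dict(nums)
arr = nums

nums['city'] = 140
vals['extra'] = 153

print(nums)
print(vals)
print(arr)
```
{'name': 13, 'age': 8, 'city': 140}
{'name': 13, 'age': 8, 'extra': 153}
{'name': 13, 'age': 8, 'city': 140}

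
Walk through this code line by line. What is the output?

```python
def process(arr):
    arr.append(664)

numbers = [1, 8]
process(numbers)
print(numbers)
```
[1, 8, 664]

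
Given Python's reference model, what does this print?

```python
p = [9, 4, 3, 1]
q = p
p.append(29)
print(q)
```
[9, 4, 3, 1, 29]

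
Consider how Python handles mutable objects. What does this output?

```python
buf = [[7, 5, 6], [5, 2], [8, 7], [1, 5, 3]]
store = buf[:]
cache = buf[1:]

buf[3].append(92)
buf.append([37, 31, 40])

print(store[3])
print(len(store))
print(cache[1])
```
[1, 5, 3, 92]
4
[8, 7]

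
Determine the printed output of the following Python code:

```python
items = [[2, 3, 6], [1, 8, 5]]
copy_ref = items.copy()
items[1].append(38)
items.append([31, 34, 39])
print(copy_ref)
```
[[2, 3, 6], [1, 8, 5, 38]]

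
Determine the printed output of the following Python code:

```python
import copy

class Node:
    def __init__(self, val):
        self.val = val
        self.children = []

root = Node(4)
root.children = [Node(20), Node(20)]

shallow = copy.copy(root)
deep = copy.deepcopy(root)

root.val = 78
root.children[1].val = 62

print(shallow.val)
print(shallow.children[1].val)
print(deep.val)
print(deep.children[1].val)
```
4
62
4
20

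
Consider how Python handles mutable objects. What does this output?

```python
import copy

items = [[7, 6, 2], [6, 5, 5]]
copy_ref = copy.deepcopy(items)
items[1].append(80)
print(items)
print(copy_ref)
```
[[7, 6, 2], [6, 5, 5, 80]]
[[7, 6, 2], [6, 5, 5]]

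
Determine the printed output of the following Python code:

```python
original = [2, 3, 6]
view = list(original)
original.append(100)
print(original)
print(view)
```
[2, 3, 6, 100]
[2, 3, 6]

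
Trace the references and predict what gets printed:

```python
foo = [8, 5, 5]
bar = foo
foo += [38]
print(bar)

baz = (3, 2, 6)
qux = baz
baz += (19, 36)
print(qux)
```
[8, 5, 5, 38]
(3, 2, 6)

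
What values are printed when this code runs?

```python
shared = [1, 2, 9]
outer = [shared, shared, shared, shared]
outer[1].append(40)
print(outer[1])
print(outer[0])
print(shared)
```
[1, 2, 9, 40]
[1, 2, 9, 40]
[1, 2, 9, 40]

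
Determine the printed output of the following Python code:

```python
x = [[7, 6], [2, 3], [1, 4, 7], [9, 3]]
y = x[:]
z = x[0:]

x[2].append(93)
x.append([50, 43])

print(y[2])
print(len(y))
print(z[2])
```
[1, 4, 7, 93]
4
[1, 4, 7, 93]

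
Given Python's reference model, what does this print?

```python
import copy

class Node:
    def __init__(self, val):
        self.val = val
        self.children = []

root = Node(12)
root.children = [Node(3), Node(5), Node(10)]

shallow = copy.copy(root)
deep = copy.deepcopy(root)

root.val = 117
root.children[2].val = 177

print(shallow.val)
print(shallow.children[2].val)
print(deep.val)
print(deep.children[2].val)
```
12
177
12
10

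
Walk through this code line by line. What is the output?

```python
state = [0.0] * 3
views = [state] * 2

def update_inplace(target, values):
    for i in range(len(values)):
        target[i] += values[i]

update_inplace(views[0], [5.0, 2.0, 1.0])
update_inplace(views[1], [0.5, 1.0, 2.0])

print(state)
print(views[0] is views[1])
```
[5.5, 3.0, 3.0]
True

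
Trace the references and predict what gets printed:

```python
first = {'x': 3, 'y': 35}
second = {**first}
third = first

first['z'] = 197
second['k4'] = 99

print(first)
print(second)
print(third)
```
{'x': 3, 'y': 35, 'z': 197}
{'x': 3, 'y': 35, 'k4': 99}
{'x': 3, 'y': 35, 'z': 197}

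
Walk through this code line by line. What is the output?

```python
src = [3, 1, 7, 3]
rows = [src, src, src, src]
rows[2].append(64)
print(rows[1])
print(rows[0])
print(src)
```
[3, 1, 7, 3, 64]
[3, 1, 7, 3, 64]
[3, 1, 7, 3, 64]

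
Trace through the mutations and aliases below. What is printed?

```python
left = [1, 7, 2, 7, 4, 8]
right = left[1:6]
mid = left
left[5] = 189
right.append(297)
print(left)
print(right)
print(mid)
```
[1, 7, 2, 7, 4, 189]
[7, 2, 7, 4, 8, 297]
[1, 7, 2, 7, 4, 189]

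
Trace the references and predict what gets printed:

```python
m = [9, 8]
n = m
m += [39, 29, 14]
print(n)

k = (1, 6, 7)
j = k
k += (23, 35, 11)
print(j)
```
[9, 8, 39, 29, 14]
(1, 6, 7)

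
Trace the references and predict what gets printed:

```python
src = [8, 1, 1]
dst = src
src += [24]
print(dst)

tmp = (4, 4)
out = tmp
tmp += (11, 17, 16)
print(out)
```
[8, 1, 1, 24]
(4, 4)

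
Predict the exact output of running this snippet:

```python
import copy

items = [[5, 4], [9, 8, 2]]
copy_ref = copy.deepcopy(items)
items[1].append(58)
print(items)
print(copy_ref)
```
[[5, 4], [9, 8, 2, 58]]
[[5, 4], [9, 8, 2]]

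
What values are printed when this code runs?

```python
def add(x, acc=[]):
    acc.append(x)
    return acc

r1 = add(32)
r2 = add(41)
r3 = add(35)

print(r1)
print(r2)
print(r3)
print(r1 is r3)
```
[32, 41, 35]
[32, 41, 35]
[32, 41, 35]
True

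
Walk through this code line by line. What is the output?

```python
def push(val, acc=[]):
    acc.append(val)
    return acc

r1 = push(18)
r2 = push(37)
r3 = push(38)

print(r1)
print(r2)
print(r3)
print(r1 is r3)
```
[18, 37, 38]
[18, 37, 38]
[18, 37, 38]
True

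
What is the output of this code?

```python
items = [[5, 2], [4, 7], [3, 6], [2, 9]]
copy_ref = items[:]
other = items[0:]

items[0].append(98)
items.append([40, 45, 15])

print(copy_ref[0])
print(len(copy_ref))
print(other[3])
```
[5, 2, 98]
4
[2, 9]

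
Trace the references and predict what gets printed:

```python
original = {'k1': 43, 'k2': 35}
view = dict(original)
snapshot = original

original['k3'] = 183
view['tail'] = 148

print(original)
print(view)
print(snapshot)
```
{'k1': 43, 'k2': 35, 'k3': 183}
{'k1': 43, 'k2': 35, 'tail': 148}
{'k1': 43, 'k2': 35, 'k3': 183}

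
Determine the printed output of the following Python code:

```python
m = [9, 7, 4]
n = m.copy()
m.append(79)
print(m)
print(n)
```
[9, 7, 4, 79]
[9, 7, 4]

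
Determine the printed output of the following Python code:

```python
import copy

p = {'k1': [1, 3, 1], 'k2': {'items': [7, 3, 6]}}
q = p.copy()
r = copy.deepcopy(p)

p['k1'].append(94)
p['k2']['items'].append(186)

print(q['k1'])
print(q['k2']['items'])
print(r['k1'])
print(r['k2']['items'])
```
[1, 3, 1, 94]
[7, 3, 6, 186]
[1, 3, 1]
[7, 3, 6]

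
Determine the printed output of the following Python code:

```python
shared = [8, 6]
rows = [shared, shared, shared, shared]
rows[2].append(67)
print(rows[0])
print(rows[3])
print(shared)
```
[8, 6, 67]
[8, 6, 67]
[8, 6, 67]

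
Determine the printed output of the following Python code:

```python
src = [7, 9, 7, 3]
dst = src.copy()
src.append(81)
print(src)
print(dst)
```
[7, 9, 7, 3, 81]
[7, 9, 7, 3]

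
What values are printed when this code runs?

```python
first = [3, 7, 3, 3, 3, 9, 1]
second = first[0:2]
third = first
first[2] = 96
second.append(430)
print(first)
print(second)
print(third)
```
[3, 7, 96, 3, 3, 9, 1]
[3, 7, 430]
[3, 7, 96, 3, 3, 9, 1]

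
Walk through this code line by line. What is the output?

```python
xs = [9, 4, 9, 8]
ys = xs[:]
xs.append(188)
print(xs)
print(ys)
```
[9, 4, 9, 8, 188]
[9, 4, 9, 8]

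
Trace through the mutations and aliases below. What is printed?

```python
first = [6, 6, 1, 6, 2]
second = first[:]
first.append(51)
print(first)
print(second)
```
[6, 6, 1, 6, 2, 51]
[6, 6, 1, 6, 2]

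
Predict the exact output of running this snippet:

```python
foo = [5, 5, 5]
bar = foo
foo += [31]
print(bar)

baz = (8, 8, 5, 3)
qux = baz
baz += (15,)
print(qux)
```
[5, 5, 5, 31]
(8, 8, 5, 3)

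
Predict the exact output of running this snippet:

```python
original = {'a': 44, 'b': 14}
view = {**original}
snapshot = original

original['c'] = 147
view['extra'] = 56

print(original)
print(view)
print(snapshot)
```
{'a': 44, 'b': 14, 'c': 147}
{'a': 44, 'b': 14, 'extra': 56}
{'a': 44, 'b': 14, 'c': 147}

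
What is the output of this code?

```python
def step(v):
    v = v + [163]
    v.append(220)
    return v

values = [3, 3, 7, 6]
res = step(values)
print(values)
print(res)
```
[3, 3, 7, 6]
[3, 3, 7, 6, 163, 220]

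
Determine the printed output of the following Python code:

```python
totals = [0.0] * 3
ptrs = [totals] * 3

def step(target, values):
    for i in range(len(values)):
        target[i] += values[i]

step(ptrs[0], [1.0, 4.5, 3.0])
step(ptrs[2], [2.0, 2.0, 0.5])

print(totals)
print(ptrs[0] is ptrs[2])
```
[3.0, 6.5, 3.5]
True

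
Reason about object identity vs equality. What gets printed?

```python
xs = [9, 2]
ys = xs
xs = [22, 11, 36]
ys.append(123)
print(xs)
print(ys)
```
[22, 11, 36]
[9, 2, 123]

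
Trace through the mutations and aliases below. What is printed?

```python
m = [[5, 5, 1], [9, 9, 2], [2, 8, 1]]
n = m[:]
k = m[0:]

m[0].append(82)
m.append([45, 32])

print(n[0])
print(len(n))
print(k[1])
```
[5, 5, 1, 82]
3
[9, 9, 2]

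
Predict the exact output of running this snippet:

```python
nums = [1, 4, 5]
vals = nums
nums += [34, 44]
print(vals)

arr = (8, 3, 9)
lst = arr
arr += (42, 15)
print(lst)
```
[1, 4, 5, 34, 44]
(8, 3, 9)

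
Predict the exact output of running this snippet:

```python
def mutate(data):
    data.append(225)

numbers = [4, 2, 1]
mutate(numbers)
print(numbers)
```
[4, 2, 1, 225]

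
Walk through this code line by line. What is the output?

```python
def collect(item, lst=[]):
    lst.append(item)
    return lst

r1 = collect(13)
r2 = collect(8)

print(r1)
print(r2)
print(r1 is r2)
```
[13, 8]
[13, 8]
True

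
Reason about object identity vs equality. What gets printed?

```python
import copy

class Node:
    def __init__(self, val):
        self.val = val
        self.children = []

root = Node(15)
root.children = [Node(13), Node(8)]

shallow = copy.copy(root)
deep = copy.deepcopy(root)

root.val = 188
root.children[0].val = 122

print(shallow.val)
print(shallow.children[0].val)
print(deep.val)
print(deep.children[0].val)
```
15
122
15
13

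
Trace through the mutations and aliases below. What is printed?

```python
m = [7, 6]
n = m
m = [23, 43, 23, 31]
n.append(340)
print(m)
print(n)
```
[23, 43, 23, 31]
[7, 6, 340]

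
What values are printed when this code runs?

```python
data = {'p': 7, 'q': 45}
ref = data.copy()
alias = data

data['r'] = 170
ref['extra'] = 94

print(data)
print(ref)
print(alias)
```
{'p': 7, 'q': 45, 'r': 170}
{'p': 7, 'q': 45, 'extra': 94}
{'p': 7, 'q': 45, 'r': 170}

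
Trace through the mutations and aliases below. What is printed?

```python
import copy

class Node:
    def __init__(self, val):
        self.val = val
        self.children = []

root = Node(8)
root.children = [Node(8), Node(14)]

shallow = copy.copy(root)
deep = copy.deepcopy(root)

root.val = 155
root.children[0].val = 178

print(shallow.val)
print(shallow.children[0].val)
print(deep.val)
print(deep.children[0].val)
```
8
178
8
8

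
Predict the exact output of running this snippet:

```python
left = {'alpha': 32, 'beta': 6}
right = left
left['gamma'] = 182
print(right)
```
{'alpha': 32, 'beta': 6, 'gamma': 182}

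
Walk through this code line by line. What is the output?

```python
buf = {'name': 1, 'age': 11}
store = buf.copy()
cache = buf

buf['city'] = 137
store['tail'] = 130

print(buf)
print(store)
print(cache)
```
{'name': 1, 'age': 11, 'city': 137}
{'name': 1, 'age': 11, 'tail': 130}
{'name': 1, 'age': 11, 'city': 137}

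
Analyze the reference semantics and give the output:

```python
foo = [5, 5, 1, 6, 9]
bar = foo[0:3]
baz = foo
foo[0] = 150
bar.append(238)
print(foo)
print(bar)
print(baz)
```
[150, 5, 1, 6, 9]
[5, 5, 1, 238]
[150, 5, 1, 6, 9]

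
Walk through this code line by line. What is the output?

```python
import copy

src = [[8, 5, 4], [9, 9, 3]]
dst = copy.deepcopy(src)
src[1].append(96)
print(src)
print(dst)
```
[[8, 5, 4], [9, 9, 3, 96]]
[[8, 5, 4], [9, 9, 3]]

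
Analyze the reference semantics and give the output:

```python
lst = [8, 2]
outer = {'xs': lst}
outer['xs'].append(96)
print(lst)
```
[8, 2, 96]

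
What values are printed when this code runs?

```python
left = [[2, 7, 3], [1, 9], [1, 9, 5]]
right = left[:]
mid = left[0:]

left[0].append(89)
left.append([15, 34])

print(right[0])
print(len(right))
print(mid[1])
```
[2, 7, 3, 89]
3
[1, 9]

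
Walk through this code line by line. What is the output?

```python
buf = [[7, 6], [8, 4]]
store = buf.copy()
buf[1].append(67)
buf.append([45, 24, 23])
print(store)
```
[[7, 6], [8, 4, 67]]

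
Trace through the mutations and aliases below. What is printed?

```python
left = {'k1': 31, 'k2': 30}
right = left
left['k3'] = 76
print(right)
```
{'k1': 31, 'k2': 30, 'k3': 76}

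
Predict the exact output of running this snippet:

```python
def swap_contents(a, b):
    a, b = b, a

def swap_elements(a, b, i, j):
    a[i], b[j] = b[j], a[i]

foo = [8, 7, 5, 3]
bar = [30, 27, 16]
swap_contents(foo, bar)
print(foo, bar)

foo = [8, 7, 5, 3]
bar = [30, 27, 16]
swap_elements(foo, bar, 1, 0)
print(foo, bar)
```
[8, 7, 5, 3] [30, 27, 16]
[8, 30, 5, 3] [7, 27, 16]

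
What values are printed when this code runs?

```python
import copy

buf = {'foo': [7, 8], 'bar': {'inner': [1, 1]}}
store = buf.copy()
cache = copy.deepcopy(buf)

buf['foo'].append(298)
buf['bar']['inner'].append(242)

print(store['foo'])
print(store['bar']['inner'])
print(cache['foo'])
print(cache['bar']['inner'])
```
[7, 8, 298]
[1, 1, 242]
[7, 8]
[1, 1]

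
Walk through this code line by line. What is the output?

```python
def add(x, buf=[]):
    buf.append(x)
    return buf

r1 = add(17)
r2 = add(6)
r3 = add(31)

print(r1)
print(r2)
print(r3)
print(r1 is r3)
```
[17, 6, 31]
[17, 6, 31]
[17, 6, 31]
True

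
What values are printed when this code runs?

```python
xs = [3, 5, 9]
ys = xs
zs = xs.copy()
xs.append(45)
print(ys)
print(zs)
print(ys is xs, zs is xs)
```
[3, 5, 9, 45]
[3, 5, 9]
True False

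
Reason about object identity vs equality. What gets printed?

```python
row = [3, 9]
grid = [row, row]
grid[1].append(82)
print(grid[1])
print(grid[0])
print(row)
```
[3, 9, 82]
[3, 9, 82]
[3, 9, 82]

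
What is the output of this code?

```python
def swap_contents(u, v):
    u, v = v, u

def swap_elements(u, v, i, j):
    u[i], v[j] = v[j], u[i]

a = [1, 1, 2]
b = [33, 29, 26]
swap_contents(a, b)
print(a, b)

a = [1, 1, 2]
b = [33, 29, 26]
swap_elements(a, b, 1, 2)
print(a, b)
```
[1, 1, 2] [33, 29, 26]
[1, 26, 2] [33, 29, 1]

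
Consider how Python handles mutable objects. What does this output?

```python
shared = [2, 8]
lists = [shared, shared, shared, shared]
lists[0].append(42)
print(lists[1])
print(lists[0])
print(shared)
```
[2, 8, 42]
[2, 8, 42]
[2, 8, 42]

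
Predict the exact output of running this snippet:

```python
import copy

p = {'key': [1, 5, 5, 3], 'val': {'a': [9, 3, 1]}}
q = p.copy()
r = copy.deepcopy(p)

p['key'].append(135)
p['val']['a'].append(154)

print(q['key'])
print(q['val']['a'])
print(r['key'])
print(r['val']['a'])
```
[1, 5, 5, 3, 135]
[9, 3, 1, 154]
[1, 5, 5, 3]
[9, 3, 1]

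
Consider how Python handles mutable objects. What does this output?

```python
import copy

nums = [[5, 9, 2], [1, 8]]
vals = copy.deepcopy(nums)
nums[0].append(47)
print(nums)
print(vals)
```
[[5, 9, 2, 47], [1, 8]]
[[5, 9, 2], [1, 8]]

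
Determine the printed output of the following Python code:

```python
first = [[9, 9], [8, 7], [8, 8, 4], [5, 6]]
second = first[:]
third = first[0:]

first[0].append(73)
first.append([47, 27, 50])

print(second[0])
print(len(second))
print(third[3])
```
[9, 9, 73]
4
[5, 6]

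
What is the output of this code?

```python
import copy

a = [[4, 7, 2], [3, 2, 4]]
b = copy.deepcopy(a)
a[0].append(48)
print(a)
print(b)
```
[[4, 7, 2, 48], [3, 2, 4]]
[[4, 7, 2], [3, 2, 4]]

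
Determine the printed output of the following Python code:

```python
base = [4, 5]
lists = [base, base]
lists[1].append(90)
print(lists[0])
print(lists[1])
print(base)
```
[4, 5, 90]
[4, 5, 90]
[4, 5, 90]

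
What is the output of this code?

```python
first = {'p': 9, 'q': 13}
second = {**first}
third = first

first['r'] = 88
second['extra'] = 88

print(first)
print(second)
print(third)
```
{'p': 9, 'q': 13, 'r': 88}
{'p': 9, 'q': 13, 'extra': 88}
{'p': 9, 'q': 13, 'r': 88}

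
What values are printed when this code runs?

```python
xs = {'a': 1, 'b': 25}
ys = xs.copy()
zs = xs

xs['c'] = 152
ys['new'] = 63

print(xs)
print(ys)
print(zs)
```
{'a': 1, 'b': 25, 'c': 152}
{'a': 1, 'b': 25, 'new': 63}
{'a': 1, 'b': 25, 'c': 152}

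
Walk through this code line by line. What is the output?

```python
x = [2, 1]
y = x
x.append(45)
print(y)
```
[2, 1, 45]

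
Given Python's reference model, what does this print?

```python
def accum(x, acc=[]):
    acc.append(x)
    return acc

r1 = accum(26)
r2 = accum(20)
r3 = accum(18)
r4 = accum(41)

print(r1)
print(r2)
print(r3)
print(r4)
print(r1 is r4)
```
[26, 20, 18, 41]
[26, 20, 18, 41]
[26, 20, 18, 41]
[26, 20, 18, 41]
True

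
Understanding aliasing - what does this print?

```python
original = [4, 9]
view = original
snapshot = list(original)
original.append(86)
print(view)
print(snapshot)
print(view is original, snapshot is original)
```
[4, 9, 86]
[4, 9]
True False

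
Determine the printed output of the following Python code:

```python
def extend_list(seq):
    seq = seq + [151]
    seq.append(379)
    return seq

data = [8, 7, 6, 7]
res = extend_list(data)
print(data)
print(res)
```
[8, 7, 6, 7]
[8, 7, 6, 7, 151, 379]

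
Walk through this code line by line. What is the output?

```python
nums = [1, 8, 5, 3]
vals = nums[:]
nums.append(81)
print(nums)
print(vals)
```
[1, 8, 5, 3, 81]
[1, 8, 5, 3]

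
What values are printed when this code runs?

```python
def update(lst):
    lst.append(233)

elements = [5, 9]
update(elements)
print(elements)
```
[5, 9, 233]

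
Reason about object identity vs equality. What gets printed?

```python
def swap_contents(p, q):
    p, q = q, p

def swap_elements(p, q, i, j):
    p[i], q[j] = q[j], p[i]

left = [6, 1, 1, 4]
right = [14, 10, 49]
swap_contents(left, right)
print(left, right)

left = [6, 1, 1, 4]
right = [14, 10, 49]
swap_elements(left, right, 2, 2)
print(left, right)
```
[6, 1, 1, 4] [14, 10, 49]
[6, 1, 49, 4] [14, 10, 1]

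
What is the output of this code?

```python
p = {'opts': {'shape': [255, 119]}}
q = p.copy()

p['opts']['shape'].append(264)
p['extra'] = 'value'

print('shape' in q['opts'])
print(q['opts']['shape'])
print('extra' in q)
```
True
[255, 119, 264]
False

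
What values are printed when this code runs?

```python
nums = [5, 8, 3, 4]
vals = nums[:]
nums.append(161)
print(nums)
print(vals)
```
[5, 8, 3, 4, 161]
[5, 8, 3, 4]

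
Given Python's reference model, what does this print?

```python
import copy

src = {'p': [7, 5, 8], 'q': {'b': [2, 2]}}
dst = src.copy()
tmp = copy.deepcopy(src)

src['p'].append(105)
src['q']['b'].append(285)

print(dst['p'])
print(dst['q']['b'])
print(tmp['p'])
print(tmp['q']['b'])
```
[7, 5, 8, 105]
[2, 2, 285]
[7, 5, 8]
[2, 2]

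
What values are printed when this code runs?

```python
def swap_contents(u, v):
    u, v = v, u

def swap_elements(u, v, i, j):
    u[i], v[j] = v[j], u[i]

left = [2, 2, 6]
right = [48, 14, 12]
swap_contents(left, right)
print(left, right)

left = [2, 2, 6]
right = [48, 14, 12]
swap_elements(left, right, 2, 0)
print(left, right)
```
[2, 2, 6] [48, 14, 12]
[2, 2, 48] [6, 14, 12]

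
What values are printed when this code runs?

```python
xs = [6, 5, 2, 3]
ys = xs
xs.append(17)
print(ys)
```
[6, 5, 2, 3, 17]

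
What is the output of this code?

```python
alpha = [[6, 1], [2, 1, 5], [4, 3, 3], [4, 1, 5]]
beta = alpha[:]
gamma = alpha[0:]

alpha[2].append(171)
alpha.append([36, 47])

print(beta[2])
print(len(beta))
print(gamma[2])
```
[4, 3, 3, 171]
4
[4, 3, 3, 171]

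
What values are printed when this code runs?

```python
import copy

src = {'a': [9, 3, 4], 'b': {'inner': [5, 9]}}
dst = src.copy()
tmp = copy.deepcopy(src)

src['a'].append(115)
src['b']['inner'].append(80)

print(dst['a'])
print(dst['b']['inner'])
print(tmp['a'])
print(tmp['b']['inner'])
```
[9, 3, 4, 115]
[5, 9, 80]
[9, 3, 4]
[5, 9]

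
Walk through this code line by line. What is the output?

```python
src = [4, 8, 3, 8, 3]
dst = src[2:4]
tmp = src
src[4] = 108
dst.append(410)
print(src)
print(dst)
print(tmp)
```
[4, 8, 3, 8, 108]
[3, 8, 410]
[4, 8, 3, 8, 108]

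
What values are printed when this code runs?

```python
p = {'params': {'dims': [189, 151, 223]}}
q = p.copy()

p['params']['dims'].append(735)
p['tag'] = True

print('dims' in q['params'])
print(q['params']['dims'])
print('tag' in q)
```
True
[189, 151, 223, 735]
False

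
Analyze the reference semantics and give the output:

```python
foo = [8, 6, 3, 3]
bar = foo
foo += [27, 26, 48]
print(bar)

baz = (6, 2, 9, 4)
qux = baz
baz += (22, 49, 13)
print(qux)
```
[8, 6, 3, 3, 27, 26, 48]
(6, 2, 9, 4)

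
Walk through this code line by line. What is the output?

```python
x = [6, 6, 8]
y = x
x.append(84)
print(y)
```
[6, 6, 8, 84]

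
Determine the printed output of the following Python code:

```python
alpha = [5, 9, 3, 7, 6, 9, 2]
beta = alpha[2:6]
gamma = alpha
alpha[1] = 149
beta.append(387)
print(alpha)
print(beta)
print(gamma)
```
[5, 149, 3, 7, 6, 9, 2]
[3, 7, 6, 9, 387]
[5, 149, 3, 7, 6, 9, 2]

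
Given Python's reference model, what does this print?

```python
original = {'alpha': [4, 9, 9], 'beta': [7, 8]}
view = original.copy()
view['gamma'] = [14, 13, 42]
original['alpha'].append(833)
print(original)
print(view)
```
{'alpha': [4, 9, 9, 833], 'beta': [7, 8]}
{'alpha': [4, 9, 9, 833], 'beta': [7, 8], 'gamma': [14, 13, 42]}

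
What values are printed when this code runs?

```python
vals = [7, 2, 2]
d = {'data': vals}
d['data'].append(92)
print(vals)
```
[7, 2, 2, 92]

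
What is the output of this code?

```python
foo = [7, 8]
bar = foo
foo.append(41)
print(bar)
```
[7, 8, 41]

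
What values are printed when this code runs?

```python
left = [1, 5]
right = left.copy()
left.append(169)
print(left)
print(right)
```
[1, 5, 169]
[1, 5]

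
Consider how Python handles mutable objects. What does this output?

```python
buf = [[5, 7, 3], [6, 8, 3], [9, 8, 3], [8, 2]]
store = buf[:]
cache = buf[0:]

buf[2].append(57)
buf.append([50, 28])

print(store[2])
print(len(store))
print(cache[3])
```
[9, 8, 3, 57]
4
[8, 2]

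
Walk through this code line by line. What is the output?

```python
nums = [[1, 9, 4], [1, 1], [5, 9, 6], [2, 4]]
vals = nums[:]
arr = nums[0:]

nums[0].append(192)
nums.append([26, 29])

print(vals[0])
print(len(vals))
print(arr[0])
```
[1, 9, 4, 192]
4
[1, 9, 4, 192]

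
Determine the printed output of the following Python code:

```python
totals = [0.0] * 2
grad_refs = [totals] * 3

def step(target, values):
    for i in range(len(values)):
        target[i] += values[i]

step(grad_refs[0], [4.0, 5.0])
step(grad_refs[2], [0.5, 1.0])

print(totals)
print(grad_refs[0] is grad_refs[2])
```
[4.5, 6.0]
True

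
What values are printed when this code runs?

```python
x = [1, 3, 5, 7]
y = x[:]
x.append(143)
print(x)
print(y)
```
[1, 3, 5, 7, 143]
[1, 3, 5, 7]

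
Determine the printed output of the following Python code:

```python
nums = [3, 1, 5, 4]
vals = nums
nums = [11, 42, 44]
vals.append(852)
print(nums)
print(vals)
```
[11, 42, 44]
[3, 1, 5, 4, 852]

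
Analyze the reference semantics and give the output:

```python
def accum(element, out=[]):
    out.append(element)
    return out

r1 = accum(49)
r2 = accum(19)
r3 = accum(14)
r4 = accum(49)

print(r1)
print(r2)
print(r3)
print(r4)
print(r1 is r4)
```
[49, 19, 14, 49]
[49, 19, 14, 49]
[49, 19, 14, 49]
[49, 19, 14, 49]
True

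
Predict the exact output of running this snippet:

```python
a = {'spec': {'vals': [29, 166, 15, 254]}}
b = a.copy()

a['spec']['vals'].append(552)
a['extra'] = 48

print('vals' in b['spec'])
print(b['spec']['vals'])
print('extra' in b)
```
True
[29, 166, 15, 254, 552]
False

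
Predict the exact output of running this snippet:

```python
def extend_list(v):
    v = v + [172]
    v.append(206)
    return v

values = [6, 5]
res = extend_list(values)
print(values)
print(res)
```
[6, 5]
[6, 5, 172, 206]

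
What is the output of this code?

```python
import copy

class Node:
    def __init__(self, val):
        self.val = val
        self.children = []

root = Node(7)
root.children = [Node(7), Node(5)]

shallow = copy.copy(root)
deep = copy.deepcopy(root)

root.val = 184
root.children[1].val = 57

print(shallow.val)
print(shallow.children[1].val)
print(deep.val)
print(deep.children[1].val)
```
7
57
7
5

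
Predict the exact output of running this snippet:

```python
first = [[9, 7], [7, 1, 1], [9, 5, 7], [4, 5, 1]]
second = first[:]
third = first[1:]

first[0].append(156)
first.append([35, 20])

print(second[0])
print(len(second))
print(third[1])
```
[9, 7, 156]
4
[9, 5, 7]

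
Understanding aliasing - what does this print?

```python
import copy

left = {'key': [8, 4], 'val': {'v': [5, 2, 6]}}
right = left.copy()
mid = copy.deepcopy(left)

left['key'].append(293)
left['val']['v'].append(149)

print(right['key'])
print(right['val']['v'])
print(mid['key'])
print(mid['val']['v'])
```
[8, 4, 293]
[5, 2, 6, 149]
[8, 4]
[5, 2, 6]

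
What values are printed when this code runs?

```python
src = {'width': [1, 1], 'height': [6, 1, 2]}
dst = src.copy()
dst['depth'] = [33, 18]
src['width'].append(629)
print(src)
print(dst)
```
{'width': [1, 1, 629], 'height': [6, 1, 2]}
{'width': [1, 1, 629], 'height': [6, 1, 2], 'depth': [33, 18]}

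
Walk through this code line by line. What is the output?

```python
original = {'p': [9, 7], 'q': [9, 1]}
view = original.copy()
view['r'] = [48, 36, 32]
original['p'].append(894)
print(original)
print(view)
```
{'p': [9, 7, 894], 'q': [9, 1]}
{'p': [9, 7, 894], 'q': [9, 1], 'r': [48, 36, 32]}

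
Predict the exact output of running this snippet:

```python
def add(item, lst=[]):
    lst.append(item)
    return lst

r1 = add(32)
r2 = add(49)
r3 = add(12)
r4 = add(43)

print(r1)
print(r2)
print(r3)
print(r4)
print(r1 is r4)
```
[32, 49, 12, 43]
[32, 49, 12, 43]
[32, 49, 12, 43]
[32, 49, 12, 43]
True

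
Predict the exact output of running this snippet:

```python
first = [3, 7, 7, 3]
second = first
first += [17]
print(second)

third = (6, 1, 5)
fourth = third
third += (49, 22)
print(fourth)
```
[3, 7, 7, 3, 17]
(6, 1, 5)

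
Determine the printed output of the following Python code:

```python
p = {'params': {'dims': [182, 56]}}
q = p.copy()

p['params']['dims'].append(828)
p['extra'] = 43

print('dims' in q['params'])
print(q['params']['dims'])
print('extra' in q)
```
True
[182, 56, 828]
False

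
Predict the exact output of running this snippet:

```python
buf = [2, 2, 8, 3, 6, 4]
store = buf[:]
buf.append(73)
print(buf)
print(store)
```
[2, 2, 8, 3, 6, 4, 73]
[2, 2, 8, 3, 6, 4]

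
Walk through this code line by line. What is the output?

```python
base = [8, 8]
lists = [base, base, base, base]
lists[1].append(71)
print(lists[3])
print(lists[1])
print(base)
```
[8, 8, 71]
[8, 8, 71]
[8, 8, 71]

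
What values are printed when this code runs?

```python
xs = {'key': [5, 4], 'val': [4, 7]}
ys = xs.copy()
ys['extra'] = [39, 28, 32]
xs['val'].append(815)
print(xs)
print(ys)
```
{'key': [5, 4], 'val': [4, 7, 815]}
{'key': [5, 4], 'val': [4, 7, 815], 'extra': [39, 28, 32]}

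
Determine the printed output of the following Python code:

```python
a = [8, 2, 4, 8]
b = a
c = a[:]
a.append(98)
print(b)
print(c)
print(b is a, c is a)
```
[8, 2, 4, 8, 98]
[8, 2, 4, 8]
True False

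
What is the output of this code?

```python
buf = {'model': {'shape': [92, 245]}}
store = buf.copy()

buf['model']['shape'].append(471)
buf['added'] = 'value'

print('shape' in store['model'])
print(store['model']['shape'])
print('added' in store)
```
True
[92, 245, 471]
False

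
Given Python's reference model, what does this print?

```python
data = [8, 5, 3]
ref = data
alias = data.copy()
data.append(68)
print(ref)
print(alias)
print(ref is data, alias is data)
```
[8, 5, 3, 68]
[8, 5, 3]
True False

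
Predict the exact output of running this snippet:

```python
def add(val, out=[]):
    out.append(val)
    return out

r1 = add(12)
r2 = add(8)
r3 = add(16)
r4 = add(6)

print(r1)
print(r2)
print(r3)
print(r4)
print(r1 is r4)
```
[12, 8, 16, 6]
[12, 8, 16, 6]
[12, 8, 16, 6]
[12, 8, 16, 6]
True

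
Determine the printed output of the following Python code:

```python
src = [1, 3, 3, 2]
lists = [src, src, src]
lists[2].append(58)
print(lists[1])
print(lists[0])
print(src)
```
[1, 3, 3, 2, 58]
[1, 3, 3, 2, 58]
[1, 3, 3, 2, 58]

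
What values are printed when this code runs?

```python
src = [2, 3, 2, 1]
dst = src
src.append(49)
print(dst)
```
[2, 3, 2, 1, 49]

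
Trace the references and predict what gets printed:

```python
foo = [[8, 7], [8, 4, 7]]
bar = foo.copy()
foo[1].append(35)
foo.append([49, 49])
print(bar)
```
[[8, 7], [8, 4, 7, 35]]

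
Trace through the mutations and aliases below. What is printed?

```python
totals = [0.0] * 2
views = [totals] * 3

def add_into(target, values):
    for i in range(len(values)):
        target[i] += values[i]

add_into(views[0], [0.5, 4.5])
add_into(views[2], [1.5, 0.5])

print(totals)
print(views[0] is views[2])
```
[2.0, 5.0]
True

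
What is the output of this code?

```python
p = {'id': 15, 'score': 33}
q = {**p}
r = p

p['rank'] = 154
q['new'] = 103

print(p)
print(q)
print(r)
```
{'id': 15, 'score': 33, 'rank': 154}
{'id': 15, 'score': 33, 'new': 103}
{'id': 15, 'score': 33, 'rank': 154}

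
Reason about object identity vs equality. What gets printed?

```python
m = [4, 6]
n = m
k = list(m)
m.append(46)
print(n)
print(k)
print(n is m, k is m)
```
[4, 6, 46]
[4, 6]
True False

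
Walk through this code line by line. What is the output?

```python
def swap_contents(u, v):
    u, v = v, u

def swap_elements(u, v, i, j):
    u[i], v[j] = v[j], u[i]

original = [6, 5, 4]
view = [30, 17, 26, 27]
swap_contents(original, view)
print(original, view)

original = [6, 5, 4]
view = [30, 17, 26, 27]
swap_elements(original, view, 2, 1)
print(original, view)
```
[6, 5, 4] [30, 17, 26, 27]
[6, 5, 17] [30, 4, 26, 27]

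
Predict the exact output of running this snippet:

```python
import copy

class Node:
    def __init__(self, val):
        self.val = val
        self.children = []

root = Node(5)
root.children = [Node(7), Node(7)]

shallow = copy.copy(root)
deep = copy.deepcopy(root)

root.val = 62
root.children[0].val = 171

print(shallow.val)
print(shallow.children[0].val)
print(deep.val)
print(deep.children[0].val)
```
5
171
5
7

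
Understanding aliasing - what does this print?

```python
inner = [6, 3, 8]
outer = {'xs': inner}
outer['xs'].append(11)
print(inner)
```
[6, 3, 8, 11]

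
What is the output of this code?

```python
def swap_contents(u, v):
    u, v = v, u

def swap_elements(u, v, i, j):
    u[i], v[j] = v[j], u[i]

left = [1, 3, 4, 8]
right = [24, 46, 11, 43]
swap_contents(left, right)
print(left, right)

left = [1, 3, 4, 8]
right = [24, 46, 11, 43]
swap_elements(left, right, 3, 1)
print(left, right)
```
[1, 3, 4, 8] [24, 46, 11, 43]
[1, 3, 4, 46] [24, 8, 11, 43]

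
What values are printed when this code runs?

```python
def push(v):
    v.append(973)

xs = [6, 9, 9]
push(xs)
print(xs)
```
[6, 9, 9, 973]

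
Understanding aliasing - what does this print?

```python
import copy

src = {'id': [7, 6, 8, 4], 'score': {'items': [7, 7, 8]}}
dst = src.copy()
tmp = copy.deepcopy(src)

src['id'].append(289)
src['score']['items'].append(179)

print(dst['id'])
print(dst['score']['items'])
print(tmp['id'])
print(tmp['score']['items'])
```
[7, 6, 8, 4, 289]
[7, 7, 8, 179]
[7, 6, 8, 4]
[7, 7, 8]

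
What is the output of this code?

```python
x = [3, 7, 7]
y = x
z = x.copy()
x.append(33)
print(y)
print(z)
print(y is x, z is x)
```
[3, 7, 7, 33]
[3, 7, 7]
True False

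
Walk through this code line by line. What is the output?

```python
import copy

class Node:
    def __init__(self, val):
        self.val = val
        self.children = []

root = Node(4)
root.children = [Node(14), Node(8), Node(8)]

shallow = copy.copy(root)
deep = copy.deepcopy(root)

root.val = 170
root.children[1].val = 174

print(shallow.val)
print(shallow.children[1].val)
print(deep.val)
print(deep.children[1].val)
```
4
174
4
8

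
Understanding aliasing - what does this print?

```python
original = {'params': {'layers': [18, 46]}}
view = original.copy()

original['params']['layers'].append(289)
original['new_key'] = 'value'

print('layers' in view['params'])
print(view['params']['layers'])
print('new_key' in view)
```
True
[18, 46, 289]
False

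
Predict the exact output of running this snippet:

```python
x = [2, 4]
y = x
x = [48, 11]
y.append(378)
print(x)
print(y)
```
[48, 11]
[2, 4, 378]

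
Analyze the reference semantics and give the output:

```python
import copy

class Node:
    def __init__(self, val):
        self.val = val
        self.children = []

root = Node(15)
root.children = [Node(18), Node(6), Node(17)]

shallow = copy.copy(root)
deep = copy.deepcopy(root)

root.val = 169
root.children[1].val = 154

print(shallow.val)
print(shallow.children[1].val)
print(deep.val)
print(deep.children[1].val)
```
15
154
15
6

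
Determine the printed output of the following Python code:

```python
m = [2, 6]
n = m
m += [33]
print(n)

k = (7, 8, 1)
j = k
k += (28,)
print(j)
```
[2, 6, 33]
(7, 8, 1)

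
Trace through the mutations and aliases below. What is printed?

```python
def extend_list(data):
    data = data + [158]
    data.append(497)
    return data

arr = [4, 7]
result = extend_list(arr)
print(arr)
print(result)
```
[4, 7]
[4, 7, 158, 497]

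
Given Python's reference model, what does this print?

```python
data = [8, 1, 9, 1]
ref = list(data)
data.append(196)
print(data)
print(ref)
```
[8, 1, 9, 1, 196]
[8, 1, 9, 1]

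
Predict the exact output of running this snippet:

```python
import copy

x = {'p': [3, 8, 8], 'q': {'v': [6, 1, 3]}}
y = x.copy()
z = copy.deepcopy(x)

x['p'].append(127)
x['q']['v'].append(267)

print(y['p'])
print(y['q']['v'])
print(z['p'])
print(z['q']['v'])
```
[3, 8, 8, 127]
[6, 1, 3, 267]
[3, 8, 8]
[6, 1, 3]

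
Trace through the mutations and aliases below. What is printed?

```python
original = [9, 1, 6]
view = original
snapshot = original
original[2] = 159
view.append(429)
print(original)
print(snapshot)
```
[9, 1, 159, 429]
[9, 1, 159, 429]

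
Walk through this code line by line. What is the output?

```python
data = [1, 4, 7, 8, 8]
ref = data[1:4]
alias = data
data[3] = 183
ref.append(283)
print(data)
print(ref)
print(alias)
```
[1, 4, 7, 183, 8]
[4, 7, 8, 283]
[1, 4, 7, 183, 8]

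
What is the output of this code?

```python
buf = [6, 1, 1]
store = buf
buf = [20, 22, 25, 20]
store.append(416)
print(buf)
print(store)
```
[20, 22, 25, 20]
[6, 1, 1, 416]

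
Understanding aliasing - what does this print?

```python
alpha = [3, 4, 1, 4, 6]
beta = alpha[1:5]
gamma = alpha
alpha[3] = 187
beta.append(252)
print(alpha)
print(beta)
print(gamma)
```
[3, 4, 1, 187, 6]
[4, 1, 4, 6, 252]
[3, 4, 1, 187, 6]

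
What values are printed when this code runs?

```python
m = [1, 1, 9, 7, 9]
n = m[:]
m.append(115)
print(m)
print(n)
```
[1, 1, 9, 7, 9, 115]
[1, 1, 9, 7, 9]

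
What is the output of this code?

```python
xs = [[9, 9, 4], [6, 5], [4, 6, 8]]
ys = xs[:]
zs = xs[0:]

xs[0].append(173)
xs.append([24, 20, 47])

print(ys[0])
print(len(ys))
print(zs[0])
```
[9, 9, 4, 173]
3
[9, 9, 4, 173]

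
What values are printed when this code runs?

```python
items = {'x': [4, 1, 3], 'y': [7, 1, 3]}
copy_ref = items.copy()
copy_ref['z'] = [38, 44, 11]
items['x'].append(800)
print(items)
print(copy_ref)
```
{'x': [4, 1, 3, 800], 'y': [7, 1, 3]}
{'x': [4, 1, 3, 800], 'y': [7, 1, 3], 'z': [38, 44, 11]}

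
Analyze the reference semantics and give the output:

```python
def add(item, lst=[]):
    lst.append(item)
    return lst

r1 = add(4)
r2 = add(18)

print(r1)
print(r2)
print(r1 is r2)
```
[4, 18]
[4, 18]
True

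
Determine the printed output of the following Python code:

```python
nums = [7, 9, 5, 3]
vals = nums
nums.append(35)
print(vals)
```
[7, 9, 5, 3, 35]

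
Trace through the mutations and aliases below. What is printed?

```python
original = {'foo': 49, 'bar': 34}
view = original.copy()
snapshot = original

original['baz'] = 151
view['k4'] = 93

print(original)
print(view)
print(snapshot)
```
{'foo': 49, 'bar': 34, 'baz': 151}
{'foo': 49, 'bar': 34, 'k4': 93}
{'foo': 49, 'bar': 34, 'baz': 151}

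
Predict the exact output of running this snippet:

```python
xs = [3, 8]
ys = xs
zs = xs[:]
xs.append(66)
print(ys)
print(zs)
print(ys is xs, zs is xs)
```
[3, 8, 66]
[3, 8]
True False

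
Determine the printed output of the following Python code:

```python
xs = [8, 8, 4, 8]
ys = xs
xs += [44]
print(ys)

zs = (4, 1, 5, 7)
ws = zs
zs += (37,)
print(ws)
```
[8, 8, 4, 8, 44]
(4, 1, 5, 7)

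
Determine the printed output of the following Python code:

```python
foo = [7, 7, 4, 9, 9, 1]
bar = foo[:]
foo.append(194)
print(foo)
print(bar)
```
[7, 7, 4, 9, 9, 1, 194]
[7, 7, 4, 9, 9, 1]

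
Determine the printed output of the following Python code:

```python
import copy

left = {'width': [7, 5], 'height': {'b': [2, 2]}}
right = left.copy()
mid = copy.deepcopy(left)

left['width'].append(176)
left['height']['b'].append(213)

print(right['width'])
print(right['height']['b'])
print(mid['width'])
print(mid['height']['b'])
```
[7, 5, 176]
[2, 2, 213]
[7, 5]
[2, 2]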